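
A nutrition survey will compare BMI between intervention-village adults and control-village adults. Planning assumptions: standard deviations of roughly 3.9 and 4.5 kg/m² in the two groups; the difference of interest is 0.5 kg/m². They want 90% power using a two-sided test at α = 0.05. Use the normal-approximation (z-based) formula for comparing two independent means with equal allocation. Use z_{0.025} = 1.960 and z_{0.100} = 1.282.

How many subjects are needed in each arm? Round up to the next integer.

n = (z_{α/2} + z_β)² · (σ₁² + σ₂²) / δ²
  = (1.960 + 1.282)² · (3.9² + 4.5² = 35.46) / 0.5²
  = 10.5106 · 35.46 / 0.25
  = 1490.82
Round up → n = 1491 per group.

n = 1491 per group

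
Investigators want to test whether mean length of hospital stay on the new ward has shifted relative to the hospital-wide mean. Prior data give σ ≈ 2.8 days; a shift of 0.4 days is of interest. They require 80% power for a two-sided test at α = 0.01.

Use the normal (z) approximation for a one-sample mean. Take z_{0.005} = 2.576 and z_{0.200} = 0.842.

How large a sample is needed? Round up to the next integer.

n = 573

n = (z_{α/2} + z_β)² · σ² / δ²
  = (2.576 + 0.842)² · 2.8² / 0.4²
  = 11.6827 · 7.84 / 0.16
  = 572.45
Round up → n = 573.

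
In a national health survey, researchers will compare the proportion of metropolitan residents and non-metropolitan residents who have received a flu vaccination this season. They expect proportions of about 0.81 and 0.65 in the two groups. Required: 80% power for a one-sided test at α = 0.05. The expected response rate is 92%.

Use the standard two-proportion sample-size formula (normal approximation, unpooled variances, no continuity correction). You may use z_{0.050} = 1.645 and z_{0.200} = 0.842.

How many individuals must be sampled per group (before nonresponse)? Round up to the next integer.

n = (z_α + z_β)² · [p₁(1−p₁) + p₂(1−p₂)] / (p₁ − p₂)²
  = (1.645 + 0.842)² · (0.81·0.19 + 0.65·0.35) / (0.16)²
  = (2.487)² · (0.1539 + 0.2275) / 0.0256
  = 6.1852 · 0.3814 / 0.0256
  = 92.15
Adjust for 92% response: 92.15 / 0.92 = 100.16.
Round up → n = 101 per group.

n = 101 per group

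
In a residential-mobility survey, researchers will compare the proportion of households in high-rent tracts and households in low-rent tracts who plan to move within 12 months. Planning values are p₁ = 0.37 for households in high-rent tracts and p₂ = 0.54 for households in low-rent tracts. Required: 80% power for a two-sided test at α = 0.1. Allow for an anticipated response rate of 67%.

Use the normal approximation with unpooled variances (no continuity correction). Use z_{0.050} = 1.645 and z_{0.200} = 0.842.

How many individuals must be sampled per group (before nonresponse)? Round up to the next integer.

n = 154 per group

n = (z_{α/2} + z_β)² · [p₁(1−p₁) + p₂(1−p₂)] / (p₁ − p₂)²
  = (1.645 + 0.842)² · (0.37·0.63 + 0.54·0.46) / (-0.17)²
  = (2.487)² · (0.2331 + 0.2484) / 0.0289
  = 6.1852 · 0.4815 / 0.0289
  = 103.05
Adjust for 67% response: 103.05 / 0.67 = 153.81.
Round up → n = 154 per group.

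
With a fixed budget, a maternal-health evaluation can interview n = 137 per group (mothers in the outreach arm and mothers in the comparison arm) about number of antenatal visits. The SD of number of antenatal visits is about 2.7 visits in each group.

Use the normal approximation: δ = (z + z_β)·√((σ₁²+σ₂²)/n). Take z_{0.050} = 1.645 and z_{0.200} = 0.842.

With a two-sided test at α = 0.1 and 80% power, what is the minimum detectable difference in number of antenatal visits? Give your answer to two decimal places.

Minimum detectable difference ≈ 0.81 visits

δ = (z_{α/2} + z_β) · √((σ₁²+σ₂²)/n)
  = (1.645 + 0.842) · √(14.58/137)
  = 2.487 · √0.10642
  = 2.487 · 0.3262
  = 0.8113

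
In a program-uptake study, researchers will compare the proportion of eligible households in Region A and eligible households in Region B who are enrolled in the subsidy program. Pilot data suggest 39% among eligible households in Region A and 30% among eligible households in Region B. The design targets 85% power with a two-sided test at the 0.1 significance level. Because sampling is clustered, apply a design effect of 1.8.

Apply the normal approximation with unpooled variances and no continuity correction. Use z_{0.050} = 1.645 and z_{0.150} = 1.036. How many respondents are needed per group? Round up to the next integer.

n = 716 per group

n = (z_{α/2} + z_β)² · [p₁(1−p₁) + p₂(1−p₂)] / (p₁ − p₂)²
  = (1.645 + 1.036)² · (0.39·0.61 + 0.30·0.70) / (0.09)²
  = (2.681)² · (0.2379 + 0.2100) / 0.0081
  = 7.1878 · 0.4479 / 0.0081
  = 397.46
Design effect: 1.8 × 397.46 = 715.42.
Round up → n = 716 per group.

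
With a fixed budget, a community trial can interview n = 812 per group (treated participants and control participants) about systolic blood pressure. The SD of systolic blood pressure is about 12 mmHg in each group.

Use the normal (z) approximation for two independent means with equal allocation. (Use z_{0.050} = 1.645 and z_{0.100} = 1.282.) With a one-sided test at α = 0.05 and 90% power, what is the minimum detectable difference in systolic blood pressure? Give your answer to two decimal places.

δ = (z_α + z_β) · √((σ₁²+σ₂²)/n)
  = (1.645 + 1.282) · √(288/812)
  = 2.927 · √0.35468
  = 2.927 · 0.5956
  = 1.7432

Minimum detectable difference ≈ 1.74 mmHg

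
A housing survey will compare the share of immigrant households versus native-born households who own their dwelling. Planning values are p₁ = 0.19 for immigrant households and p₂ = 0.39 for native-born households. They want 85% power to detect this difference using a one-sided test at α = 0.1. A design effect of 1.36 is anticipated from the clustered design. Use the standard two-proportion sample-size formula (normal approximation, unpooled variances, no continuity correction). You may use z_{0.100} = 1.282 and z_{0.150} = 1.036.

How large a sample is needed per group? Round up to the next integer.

n = 72 per group

n = (z_α + z_β)² · [p₁(1−p₁) + p₂(1−p₂)] / (p₁ − p₂)²
  = (1.282 + 1.036)² · (0.19·0.81 + 0.39·0.61) / (-0.20)²
  = (2.318)² · (0.1539 + 0.2379) / 0.0400
  = 5.3731 · 0.3918 / 0.0400
  = 52.63
Design effect: 1.36 × 52.63 = 71.58.
Round up → n = 72 per group.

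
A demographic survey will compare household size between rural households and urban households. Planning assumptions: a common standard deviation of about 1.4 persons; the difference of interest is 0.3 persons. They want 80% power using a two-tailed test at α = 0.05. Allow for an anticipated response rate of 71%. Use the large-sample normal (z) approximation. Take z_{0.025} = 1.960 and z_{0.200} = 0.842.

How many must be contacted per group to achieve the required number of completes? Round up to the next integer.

n = (z_{α/2} + z_β)² · (σ₁² + σ₂²) / δ²
  = (1.960 + 0.842)² · (2·1.4² = 3.92) / 0.3²
  = 7.8512 · 3.92 / 0.09
  = 341.96
Adjust for 71% response: 341.96 / 0.71 = 481.64.
Round up → n = 482 per group.

n = 482 per group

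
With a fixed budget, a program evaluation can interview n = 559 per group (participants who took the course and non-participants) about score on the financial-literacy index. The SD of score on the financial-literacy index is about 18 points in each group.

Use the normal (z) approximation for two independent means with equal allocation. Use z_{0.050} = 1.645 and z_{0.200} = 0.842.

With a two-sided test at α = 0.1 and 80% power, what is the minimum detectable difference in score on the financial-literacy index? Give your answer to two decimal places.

Minimum detectable difference ≈ 2.68 points

δ = (z_{α/2} + z_β) · √((σ₁²+σ₂²)/n)
  = (1.645 + 0.842) · √(648/559)
  = 2.487 · √1.1592
  = 2.487 · 1.0767
  = 2.6777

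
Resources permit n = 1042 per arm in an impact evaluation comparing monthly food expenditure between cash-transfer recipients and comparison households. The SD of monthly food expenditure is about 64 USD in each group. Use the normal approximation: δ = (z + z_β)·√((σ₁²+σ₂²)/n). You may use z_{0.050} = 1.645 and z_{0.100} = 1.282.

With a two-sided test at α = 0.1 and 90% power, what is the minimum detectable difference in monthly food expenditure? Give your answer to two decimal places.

Minimum detectable difference ≈ 8.21 USD

δ = (z_{α/2} + z_β) · √((σ₁²+σ₂²)/n)
  = (1.645 + 1.282) · √(8192/1042)
  = 2.927 · √7.8618
  = 2.927 · 2.8039
  = 8.2070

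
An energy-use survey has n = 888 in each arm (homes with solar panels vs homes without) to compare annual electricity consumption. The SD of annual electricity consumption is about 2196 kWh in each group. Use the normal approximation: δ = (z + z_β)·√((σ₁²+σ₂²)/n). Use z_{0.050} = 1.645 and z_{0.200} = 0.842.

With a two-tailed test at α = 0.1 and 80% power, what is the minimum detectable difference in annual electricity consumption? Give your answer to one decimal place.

δ = (z_{α/2} + z_β) · √((σ₁²+σ₂²)/n)
  = (1.645 + 0.842) · √(9644832/888)
  = 2.487 · √10861.3
  = 2.487 · 104.2175
  = 259.1890

Minimum detectable difference ≈ 259.2 kWh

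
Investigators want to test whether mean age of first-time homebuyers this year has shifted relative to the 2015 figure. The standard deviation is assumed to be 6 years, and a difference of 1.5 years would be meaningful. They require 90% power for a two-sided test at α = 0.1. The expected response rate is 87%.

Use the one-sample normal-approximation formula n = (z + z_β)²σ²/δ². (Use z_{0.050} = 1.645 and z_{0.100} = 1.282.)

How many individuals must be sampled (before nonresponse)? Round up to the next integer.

n = (z_{α/2} + z_β)² · σ² / δ²
  = (1.645 + 1.282)² · 6² / 1.5²
  = 8.5673 · 36 / 2.25
  = 137.08
Adjust for 87% response: 137.08 / 0.87 = 157.56.
Round up → n = 158.

n = 158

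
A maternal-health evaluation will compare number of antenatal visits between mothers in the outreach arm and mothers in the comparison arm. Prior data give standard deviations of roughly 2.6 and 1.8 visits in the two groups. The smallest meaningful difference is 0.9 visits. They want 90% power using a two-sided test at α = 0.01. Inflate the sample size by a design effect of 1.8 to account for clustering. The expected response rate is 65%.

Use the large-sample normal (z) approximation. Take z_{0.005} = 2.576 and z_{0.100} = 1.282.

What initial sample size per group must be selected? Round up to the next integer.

n = 509 per group

n = (z_{α/2} + z_β)² · (σ₁² + σ₂²) / δ²
  = (2.576 + 1.282)² · (2.6² + 1.8² = 10) / 0.9²
  = 14.8842 · 10 / 0.81
  = 183.76
Design effect: 1.8 × 183.76 = 330.76.
Adjust for 65% response: 330.76 / 0.65 = 508.86.
Round up → n = 509 per group.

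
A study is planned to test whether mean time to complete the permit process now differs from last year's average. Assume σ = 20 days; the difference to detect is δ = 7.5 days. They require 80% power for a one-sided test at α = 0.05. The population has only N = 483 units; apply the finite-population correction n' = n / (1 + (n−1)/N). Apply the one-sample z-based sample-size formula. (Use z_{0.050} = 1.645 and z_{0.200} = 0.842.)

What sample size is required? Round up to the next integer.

n = (z_α + z_β)² · σ² / δ²
  = (1.645 + 0.842)² · 20² / 7.5²
  = 6.1852 · 400 / 56.25
  = 43.98
Finite-population correction (N = 483): 43.98 / (1 + (43.98 − 1)/483) = 40.39.
Round up → n = 41.

n = 41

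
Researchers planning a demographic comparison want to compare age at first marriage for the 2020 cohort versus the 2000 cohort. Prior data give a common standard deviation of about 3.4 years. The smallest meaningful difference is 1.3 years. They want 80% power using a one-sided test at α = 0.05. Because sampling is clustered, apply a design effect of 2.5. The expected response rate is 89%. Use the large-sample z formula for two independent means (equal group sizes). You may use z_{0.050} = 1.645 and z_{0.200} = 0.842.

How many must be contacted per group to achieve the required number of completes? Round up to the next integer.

n = (z_α + z_β)² · (σ₁² + σ₂²) / δ²
  = (1.645 + 0.842)² · (2·3.4² = 23.12) / 1.3²
  = 6.1852 · 23.12 / 1.69
  = 84.62
Design effect: 2.5 × 84.62 = 211.54.
Adjust for 89% response: 211.54 / 0.89 = 237.69.
Round up → n = 238 per group.

n = 238 per group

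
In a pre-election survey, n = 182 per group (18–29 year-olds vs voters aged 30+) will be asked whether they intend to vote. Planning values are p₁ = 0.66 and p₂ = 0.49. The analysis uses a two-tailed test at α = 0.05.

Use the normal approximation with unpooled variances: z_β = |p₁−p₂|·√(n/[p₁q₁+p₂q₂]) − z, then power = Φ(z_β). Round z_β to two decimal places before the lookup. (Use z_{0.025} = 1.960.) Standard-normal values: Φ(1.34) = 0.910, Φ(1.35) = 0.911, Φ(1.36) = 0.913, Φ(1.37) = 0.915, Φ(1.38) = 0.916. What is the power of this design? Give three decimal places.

z_β = |p₁−p₂|·√(n/[p₁q₁+p₂q₂]) − z_{α/2}
    = 0.17 · √(182/0.4743) − 1.960
    = 0.17 · 19.5889 − 1.960
    = 3.3301 − 1.960 = 1.3701 → 1.37
Power = Φ(1.37) = 0.915.

Power ≈ 0.915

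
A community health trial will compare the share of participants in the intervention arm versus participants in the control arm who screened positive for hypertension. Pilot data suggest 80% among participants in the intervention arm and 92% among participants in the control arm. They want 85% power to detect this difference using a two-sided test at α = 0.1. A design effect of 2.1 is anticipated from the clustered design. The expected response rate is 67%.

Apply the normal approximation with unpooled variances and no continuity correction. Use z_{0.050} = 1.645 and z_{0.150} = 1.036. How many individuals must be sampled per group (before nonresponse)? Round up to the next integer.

n = 366 per group

n = (z_{α/2} + z_β)² · [p₁(1−p₁) + p₂(1−p₂)] / (p₁ − p₂)²
  = (1.645 + 1.036)² · (0.80·0.20 + 0.92·0.08) / (-0.12)²
  = (2.681)² · (0.1600 + 0.0736) / 0.0144
  = 7.1878 · 0.2336 / 0.0144
  = 116.60
Design effect: 2.1 × 116.60 = 244.86.
Adjust for 67% response: 244.86 / 0.67 = 365.47.
Round up → n = 366 per group.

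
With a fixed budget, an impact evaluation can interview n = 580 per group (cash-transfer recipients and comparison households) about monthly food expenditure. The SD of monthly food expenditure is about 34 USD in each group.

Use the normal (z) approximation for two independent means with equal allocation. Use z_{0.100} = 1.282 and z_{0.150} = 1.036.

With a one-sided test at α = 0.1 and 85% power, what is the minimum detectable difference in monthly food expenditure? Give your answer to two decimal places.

Minimum detectable difference ≈ 4.63 USD

δ = (z_α + z_β) · √((σ₁²+σ₂²)/n)
  = (1.282 + 1.036) · √(2312/580)
  = 2.318 · √3.9862
  = 2.318 · 1.9965
  = 4.6280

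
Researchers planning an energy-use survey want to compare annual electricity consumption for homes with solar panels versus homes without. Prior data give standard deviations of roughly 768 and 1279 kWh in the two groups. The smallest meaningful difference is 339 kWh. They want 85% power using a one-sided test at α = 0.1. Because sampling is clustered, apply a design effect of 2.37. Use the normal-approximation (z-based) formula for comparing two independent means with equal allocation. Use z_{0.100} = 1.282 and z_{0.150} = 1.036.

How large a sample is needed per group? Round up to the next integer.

n = 247 per group

n = (z_α + z_β)² · (σ₁² + σ₂²) / δ²
  = (1.282 + 1.036)² · (768² + 1279² = 2225665) / 339²
  = 5.3731 · 2225665 / 114921
  = 104.06
Design effect: 2.37 × 104.06 = 246.62.
Round up → n = 247 per group.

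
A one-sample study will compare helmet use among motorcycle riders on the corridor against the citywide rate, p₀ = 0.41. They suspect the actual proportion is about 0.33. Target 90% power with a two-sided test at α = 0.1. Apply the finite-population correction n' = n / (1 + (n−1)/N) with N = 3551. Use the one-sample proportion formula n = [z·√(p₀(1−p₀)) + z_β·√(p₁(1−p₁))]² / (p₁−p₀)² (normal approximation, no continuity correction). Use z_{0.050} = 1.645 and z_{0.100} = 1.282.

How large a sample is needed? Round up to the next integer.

n = [z_{α/2}·√(p₀q₀) + z_β·√(p₁q₁)]² / (p₁ − p₀)²
  = [1.645·√(0.41·0.59) + 1.282·√(0.33·0.67)]² / (-0.08)²
  = [1.645·0.4918 + 1.282·0.4702]² / 0.0064
  = [1.4119]² / 0.0064
  = 311.47
Finite-population correction (N = 3551): 311.47 / (1 + (311.47 − 1)/3551) = 286.43.
Round up → n = 287.

n = 287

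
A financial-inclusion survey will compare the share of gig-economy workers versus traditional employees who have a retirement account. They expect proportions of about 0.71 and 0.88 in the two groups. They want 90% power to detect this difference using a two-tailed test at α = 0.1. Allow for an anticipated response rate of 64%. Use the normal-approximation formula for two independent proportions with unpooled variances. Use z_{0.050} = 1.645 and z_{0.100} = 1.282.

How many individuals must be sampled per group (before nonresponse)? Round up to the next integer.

n = (z_{α/2} + z_β)² · [p₁(1−p₁) + p₂(1−p₂)] / (p₁ − p₂)²
  = (1.645 + 1.282)² · (0.71·0.29 + 0.88·0.12) / (-0.17)²
  = (2.927)² · (0.2059 + 0.1056) / 0.0289
  = 8.5673 · 0.3115 / 0.0289
  = 92.34
Adjust for 64% response: 92.34 / 0.64 = 144.29.
Round up → n = 145 per group.

n = 145 per group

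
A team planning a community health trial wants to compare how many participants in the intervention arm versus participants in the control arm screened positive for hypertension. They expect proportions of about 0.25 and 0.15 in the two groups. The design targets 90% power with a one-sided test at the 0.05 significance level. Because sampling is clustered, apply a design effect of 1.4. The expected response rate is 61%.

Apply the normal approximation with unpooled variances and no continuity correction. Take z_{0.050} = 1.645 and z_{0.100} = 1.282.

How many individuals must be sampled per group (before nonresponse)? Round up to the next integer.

n = (z_α + z_β)² · [p₁(1−p₁) + p₂(1−p₂)] / (p₁ − p₂)²
  = (1.645 + 1.282)² · (0.25·0.75 + 0.15·0.85) / (0.10)²
  = (2.927)² · (0.1875 + 0.1275) / 0.0100
  = 8.5673 · 0.3150 / 0.0100
  = 269.87
Design effect: 1.4 × 269.87 = 377.82.
Adjust for 61% response: 377.82 / 0.61 = 619.38.
Round up → n = 620 per group.

n = 620 per group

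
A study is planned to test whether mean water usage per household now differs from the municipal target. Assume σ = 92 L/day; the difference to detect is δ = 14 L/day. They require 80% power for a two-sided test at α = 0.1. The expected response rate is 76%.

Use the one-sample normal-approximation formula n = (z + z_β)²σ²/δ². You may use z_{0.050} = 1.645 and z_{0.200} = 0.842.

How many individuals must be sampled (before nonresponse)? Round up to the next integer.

n = (z_{α/2} + z_β)² · σ² / δ²
  = (1.645 + 0.842)² · 92² / 14²
  = 6.1852 · 8464 / 196
  = 267.10
Adjust for 76% response: 267.10 / 0.76 = 351.45.
Round up → n = 352.

n = 352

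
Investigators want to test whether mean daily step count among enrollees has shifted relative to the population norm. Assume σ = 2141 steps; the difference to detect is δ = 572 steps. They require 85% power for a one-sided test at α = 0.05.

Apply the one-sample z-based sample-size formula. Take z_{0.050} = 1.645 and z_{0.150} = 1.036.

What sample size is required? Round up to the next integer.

n = (z_α + z_β)² · σ² / δ²
  = (1.645 + 1.036)² · 2141² / 572²
  = 7.1878 · 4583881 / 327184
  = 100.70
Round up → n = 101.

n = 101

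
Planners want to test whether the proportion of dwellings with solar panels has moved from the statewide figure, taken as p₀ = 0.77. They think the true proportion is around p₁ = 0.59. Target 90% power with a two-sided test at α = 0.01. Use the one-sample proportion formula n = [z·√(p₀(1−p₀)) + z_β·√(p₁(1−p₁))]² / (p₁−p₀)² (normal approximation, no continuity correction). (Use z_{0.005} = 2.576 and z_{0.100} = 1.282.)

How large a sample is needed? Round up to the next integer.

n = [z_{α/2}·√(p₀q₀) + z_β·√(p₁q₁)]² / (p₁ − p₀)²
  = [2.576·√(0.77·0.23) + 1.282·√(0.59·0.41)]² / (-0.18)²
  = [2.576·0.4208 + 1.282·0.4918]² / 0.0324
  = [1.7146]² / 0.0324
  = 90.74
Round up → n = 91.

n = 91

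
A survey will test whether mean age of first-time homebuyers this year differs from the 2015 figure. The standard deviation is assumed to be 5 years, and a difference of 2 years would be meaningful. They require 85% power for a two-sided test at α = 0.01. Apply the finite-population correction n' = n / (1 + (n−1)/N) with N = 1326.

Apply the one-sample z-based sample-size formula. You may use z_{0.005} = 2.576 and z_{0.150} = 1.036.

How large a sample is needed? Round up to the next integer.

n = 77

n = (z_{α/2} + z_β)² · σ² / δ²
  = (2.576 + 1.036)² · 5² / 2²
  = 13.0465 · 25 / 4
  = 81.54
Finite-population correction (N = 1326): 81.54 / (1 + (81.54 − 1)/1326) = 76.87.
Round up → n = 77.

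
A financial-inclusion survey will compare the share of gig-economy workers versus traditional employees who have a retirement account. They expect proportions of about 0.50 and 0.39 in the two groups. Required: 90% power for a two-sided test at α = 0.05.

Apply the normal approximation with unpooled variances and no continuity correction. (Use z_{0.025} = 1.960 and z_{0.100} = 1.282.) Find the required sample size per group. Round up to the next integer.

n = (z_{α/2} + z_β)² · [p₁(1−p₁) + p₂(1−p₂)] / (p₁ − p₂)²
  = (1.960 + 1.282)² · (0.50·0.50 + 0.39·0.61) / (0.11)²
  = (3.242)² · (0.2500 + 0.2379) / 0.0121
  = 10.5106 · 0.4879 / 0.0121
  = 423.81
Round up → n = 424 per group.

n = 424 per group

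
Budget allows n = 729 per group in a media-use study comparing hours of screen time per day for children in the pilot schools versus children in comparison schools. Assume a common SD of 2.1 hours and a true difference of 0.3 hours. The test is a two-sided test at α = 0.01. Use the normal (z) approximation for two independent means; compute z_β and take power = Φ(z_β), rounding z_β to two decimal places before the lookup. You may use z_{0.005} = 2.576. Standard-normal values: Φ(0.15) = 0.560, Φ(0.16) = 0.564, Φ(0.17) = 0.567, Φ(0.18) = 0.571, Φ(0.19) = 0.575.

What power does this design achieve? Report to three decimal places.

z_β = δ·√(n/(σ₁²+σ₂²)) − z_{α/2}
    = 0.3 · √(729/8.82) − 2.576
    = 0.3 · 9.09137 − 2.576
    = 2.7274 − 2.576 = 0.1514 → 0.15
Power = Φ(0.15) = 0.560.

Power ≈ 0.560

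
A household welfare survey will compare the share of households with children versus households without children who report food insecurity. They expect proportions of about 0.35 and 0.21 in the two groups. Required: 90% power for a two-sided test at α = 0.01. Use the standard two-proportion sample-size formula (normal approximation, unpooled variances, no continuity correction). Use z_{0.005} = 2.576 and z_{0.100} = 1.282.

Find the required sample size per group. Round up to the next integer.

n = (z_{α/2} + z_β)² · [p₁(1−p₁) + p₂(1−p₂)] / (p₁ − p₂)²
  = (2.576 + 1.282)² · (0.35·0.65 + 0.21·0.79) / (0.14)²
  = (3.858)² · (0.2275 + 0.1659) / 0.0196
  = 14.8842 · 0.3934 / 0.0196
  = 298.75
Round up → n = 299 per group.

n = 299 per group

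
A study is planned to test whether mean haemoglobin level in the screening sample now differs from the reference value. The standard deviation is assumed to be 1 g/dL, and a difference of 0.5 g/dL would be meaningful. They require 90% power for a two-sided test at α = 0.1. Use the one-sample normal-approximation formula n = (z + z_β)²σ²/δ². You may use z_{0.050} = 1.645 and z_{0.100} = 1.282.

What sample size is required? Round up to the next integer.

n = 35

n = (z_{α/2} + z_β)² · σ² / δ²
  = (1.645 + 1.282)² · 1² / 0.5²
  = 8.5673 · 1 / 0.25
  = 34.27
Round up → n = 35.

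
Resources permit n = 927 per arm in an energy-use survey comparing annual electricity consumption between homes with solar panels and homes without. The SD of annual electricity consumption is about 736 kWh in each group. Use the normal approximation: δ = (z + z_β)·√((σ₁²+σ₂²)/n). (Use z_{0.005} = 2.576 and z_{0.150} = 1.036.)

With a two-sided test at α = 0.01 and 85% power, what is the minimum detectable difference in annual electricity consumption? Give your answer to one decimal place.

δ = (z_{α/2} + z_β) · √((σ₁²+σ₂²)/n)
  = (2.576 + 1.036) · √(1083392/927)
  = 3.612 · √1168.7
  = 3.612 · 34.1864
  = 123.4812

Minimum detectable difference ≈ 123.5 kWh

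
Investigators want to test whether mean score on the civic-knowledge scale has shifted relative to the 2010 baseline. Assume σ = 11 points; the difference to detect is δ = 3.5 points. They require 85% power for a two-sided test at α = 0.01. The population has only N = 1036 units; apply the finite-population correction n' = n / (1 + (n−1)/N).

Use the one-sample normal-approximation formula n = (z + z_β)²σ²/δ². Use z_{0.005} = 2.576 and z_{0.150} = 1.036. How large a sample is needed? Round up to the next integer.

n = 115

n = (z_{α/2} + z_β)² · σ² / δ²
  = (2.576 + 1.036)² · 11² / 3.5²
  = 13.0465 · 121 / 12.25
  = 128.87
Finite-population correction (N = 1036): 128.87 / (1 + (128.87 − 1)/1036) = 114.71.
Round up → n = 115.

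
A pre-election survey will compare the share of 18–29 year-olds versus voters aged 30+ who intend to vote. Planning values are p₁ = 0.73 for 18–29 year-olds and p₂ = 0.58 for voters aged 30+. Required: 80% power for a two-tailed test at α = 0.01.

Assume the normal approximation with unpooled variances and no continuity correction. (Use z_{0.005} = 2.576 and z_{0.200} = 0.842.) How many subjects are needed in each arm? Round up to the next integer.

n = (z_{α/2} + z_β)² · [p₁(1−p₁) + p₂(1−p₂)] / (p₁ − p₂)²
  = (2.576 + 0.842)² · (0.73·0.27 + 0.58·0.42) / (0.15)²
  = (3.418)² · (0.1971 + 0.2436) / 0.0225
  = 11.6827 · 0.4407 / 0.0225
  = 228.83
Round up → n = 229 per group.

n = 229 per group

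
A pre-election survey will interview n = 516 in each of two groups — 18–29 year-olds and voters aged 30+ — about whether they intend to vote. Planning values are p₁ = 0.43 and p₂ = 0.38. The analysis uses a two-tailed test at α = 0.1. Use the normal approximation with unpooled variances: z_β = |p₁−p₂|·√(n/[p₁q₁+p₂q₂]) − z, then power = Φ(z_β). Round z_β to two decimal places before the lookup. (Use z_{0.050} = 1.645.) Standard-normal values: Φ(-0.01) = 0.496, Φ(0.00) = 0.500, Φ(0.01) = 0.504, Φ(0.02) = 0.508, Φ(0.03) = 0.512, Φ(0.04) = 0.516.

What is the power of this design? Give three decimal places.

z_β = |p₁−p₂|·√(n/[p₁q₁+p₂q₂]) − z_{α/2}
    = 0.05 · √(516/0.4807) − 1.645
    = 0.05 · 32.7633 − 1.645
    = 1.6382 − 1.645 = -0.0068 → -0.01
Power = Φ(-0.01) = 0.496.

Power ≈ 0.496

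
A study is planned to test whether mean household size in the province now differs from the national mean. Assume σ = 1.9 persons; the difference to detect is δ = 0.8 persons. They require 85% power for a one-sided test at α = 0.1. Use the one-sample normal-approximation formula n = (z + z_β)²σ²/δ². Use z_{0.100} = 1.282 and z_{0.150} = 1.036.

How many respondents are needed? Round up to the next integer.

n = (z_α + z_β)² · σ² / δ²
  = (1.282 + 1.036)² · 1.9² / 0.8²
  = 5.3731 · 3.61 / 0.64
  = 30.31
Round up → n = 31.

n = 31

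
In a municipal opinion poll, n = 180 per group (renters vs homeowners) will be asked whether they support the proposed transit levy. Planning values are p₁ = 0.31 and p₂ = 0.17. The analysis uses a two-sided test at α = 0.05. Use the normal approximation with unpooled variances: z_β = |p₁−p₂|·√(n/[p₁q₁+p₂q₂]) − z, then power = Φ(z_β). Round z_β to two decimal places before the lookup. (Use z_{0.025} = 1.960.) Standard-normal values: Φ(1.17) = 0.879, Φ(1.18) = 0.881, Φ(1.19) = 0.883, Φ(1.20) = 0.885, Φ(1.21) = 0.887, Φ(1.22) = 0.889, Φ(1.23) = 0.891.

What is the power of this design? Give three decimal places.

Power ≈ 0.883

z_β = |p₁−p₂|·√(n/[p₁q₁+p₂q₂]) − z_{α/2}
    = 0.14 · √(180/0.3550) − 1.960
    = 0.14 · 22.5176 − 1.960
    = 3.1525 − 1.960 = 1.1925 → 1.19
Power = Φ(1.19) = 0.883.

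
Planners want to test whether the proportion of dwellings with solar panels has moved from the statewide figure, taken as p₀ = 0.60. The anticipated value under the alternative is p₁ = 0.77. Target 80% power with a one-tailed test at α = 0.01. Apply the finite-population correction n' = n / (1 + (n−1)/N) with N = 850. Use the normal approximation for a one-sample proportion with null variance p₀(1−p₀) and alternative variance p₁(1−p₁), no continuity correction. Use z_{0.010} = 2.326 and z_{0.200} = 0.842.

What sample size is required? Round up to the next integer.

n = 71

n = [z_α·√(p₀q₀) + z_β·√(p₁q₁)]² / (p₁ − p₀)²
  = [2.326·√(0.60·0.40) + 0.842·√(0.77·0.23)]² / (0.17)²
  = [2.326·0.4899 + 0.842·0.4208]² / 0.0289
  = [1.4938]² / 0.0289
  = 77.22
Finite-population correction (N = 850): 77.22 / (1 + (77.22 − 1)/850) = 70.86.
Round up → n = 71.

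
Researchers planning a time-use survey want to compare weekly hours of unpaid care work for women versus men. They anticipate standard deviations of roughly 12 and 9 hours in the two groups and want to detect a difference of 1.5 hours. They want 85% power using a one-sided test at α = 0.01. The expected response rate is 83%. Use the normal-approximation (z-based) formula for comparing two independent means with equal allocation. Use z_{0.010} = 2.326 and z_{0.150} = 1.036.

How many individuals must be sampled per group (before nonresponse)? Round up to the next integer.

n = 1362 per group

n = (z_α + z_β)² · (σ₁² + σ₂²) / δ²
  = (2.326 + 1.036)² · (12² + 9² = 225) / 1.5²
  = 11.3030 · 225 / 2.25
  = 1130.30
Adjust for 83% response: 1130.30 / 0.83 = 1361.81.
Round up → n = 1362 per group.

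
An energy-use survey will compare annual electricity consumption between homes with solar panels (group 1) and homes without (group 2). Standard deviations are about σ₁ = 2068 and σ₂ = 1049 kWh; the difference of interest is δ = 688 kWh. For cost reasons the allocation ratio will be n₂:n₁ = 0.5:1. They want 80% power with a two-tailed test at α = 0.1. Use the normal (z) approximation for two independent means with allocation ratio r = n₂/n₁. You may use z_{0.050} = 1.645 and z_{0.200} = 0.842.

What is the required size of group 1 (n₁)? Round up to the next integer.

n₁ = (z_{α/2} + z_β)² · (σ₁² + σ₂²/r) / δ²
   = (1.645 + 0.842)² · (2068² + 1049²/0.5) / 688²
   = 6.1852 · (4276624 + 2200802) / 473344
   = 6.1852 · 6477426 / 473344
   = 84.64
Round up → n₁ = 85; n₂ = r·n₁ = 0.5 × 85 = 43.

n₁ = 85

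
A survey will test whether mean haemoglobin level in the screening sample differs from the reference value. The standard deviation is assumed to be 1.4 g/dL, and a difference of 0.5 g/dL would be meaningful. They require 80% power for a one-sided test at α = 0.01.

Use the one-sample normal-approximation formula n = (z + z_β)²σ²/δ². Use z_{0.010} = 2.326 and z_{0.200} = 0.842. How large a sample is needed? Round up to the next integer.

n = 79

n = (z_α + z_β)² · σ² / δ²
  = (2.326 + 0.842)² · 1.4² / 0.5²
  = 10.0362 · 1.96 / 0.25
  = 78.68
Round up → n = 79.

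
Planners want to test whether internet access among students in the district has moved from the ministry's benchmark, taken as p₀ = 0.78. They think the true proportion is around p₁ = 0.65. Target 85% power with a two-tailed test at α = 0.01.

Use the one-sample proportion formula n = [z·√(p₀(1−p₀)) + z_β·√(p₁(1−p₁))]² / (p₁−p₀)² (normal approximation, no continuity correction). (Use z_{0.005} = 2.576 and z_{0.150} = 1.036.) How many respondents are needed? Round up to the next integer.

n = [z_{α/2}·√(p₀q₀) + z_β·√(p₁q₁)]² / (p₁ − p₀)²
  = [2.576·√(0.78·0.22) + 1.036·√(0.65·0.35)]² / (-0.13)²
  = [2.576·0.4142 + 1.036·0.4770]² / 0.0169
  = [1.5612]² / 0.0169
  = 144.23
Round up → n = 145.

n = 145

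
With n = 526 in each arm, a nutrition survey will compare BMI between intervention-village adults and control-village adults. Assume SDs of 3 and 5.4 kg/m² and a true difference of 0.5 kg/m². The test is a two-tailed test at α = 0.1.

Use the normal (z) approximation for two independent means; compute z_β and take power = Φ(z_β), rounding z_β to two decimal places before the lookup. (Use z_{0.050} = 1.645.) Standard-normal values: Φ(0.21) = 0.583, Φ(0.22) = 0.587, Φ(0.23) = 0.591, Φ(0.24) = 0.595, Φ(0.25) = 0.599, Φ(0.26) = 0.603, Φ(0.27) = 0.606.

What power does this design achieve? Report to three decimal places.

z_β = δ·√(n/(σ₁²+σ₂²)) − z_{α/2}
    = 0.5 · √(526/38.16) − 1.645
    = 0.5 · 3.71269 − 1.645
    = 1.8563 − 1.645 = 0.2113 → 0.21
Power = Φ(0.21) = 0.583.

Power ≈ 0.583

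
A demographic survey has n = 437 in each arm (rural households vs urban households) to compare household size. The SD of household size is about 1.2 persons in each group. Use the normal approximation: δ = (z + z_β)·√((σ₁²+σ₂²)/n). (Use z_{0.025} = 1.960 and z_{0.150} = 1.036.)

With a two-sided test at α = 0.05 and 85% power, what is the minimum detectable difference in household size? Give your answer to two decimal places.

Minimum detectable difference ≈ 0.24 persons

δ = (z_{α/2} + z_β) · √((σ₁²+σ₂²)/n)
  = (1.960 + 1.036) · √(2.88/437)
  = 2.996 · √0.00659
  = 2.996 · 0.0812
  = 0.2432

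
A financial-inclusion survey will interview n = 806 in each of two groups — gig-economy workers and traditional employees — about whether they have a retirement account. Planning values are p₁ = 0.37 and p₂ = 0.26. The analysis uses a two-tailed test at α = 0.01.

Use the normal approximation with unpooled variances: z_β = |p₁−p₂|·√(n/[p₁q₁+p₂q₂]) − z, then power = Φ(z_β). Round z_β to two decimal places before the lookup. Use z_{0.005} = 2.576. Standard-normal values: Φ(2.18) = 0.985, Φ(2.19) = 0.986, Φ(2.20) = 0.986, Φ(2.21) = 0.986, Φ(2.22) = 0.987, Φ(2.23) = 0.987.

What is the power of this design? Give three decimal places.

Power ≈ 0.986

z_β = |p₁−p₂|·√(n/[p₁q₁+p₂q₂]) − z_{α/2}
    = 0.11 · √(806/0.4255) − 2.576
    = 0.11 · 43.5229 − 2.576
    = 4.7875 − 2.576 = 2.2115 → 2.21
Power = Φ(2.21) = 0.986.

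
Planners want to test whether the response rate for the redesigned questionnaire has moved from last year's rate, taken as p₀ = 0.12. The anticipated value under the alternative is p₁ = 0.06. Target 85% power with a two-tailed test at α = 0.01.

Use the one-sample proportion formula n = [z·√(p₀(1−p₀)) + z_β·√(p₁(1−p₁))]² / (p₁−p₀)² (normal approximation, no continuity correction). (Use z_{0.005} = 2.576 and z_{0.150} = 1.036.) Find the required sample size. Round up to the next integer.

n = 326

n = [z_{α/2}·√(p₀q₀) + z_β·√(p₁q₁)]² / (p₁ − p₀)²
  = [2.576·√(0.12·0.88) + 1.036·√(0.06·0.94)]² / (-0.06)²
  = [2.576·0.3250 + 1.036·0.2375]² / 0.0036
  = [1.0831]² / 0.0036
  = 325.89
Round up → n = 326.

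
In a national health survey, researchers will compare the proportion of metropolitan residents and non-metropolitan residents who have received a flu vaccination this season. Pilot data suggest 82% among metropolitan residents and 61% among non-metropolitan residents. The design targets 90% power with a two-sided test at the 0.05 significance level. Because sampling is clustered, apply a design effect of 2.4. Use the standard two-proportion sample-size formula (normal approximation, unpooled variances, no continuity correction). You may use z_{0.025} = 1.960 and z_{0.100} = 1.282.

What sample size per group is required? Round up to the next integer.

n = (z_{α/2} + z_β)² · [p₁(1−p₁) + p₂(1−p₂)] / (p₁ − p₂)²
  = (1.960 + 1.282)² · (0.82·0.18 + 0.61·0.39) / (0.21)²
  = (3.242)² · (0.1476 + 0.2379) / 0.0441
  = 10.5106 · 0.3855 / 0.0441
  = 91.88
Design effect: 2.4 × 91.88 = 220.51.
Round up → n = 221 per group.

n = 221 per group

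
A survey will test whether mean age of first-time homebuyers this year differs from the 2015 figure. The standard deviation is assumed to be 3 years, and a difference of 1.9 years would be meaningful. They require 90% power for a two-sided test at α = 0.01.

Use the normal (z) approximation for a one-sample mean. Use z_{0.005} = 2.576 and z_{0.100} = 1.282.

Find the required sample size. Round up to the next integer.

n = 38

n = (z_{α/2} + z_β)² · σ² / δ²
  = (2.576 + 1.282)² · 3² / 1.9²
  = 14.8842 · 9 / 3.61
  = 37.11
Round up → n = 38.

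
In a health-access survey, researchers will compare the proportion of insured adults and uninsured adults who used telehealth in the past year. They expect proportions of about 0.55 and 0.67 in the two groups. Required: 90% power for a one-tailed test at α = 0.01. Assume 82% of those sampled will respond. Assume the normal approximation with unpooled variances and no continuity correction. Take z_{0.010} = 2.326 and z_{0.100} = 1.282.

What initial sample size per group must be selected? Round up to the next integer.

n = (z_α + z_β)² · [p₁(1−p₁) + p₂(1−p₂)] / (p₁ − p₂)²
  = (2.326 + 1.282)² · (0.55·0.45 + 0.67·0.33) / (-0.12)²
  = (3.608)² · (0.2475 + 0.2211) / 0.0144
  = 13.0177 · 0.4686 / 0.0144
  = 423.62
Adjust for 82% response: 423.62 / 0.82 = 516.61.
Round up → n = 517 per group.

n = 517 per group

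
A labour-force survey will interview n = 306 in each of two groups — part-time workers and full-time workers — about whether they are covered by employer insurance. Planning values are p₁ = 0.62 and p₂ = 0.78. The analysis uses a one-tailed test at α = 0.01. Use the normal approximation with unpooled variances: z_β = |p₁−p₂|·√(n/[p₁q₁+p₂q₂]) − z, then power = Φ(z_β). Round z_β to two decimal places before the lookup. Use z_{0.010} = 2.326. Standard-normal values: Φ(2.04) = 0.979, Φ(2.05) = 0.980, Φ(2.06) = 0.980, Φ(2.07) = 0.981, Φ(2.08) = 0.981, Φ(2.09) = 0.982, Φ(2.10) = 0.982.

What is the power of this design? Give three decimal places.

z_β = |p₁−p₂|·√(n/[p₁q₁+p₂q₂]) − z_α
    = 0.16 · √(306/0.4072) − 2.326
    = 0.16 · 27.4130 − 2.326
    = 4.3861 − 2.326 = 2.0601 → 2.06
Power = Φ(2.06) = 0.980.

Power ≈ 0.980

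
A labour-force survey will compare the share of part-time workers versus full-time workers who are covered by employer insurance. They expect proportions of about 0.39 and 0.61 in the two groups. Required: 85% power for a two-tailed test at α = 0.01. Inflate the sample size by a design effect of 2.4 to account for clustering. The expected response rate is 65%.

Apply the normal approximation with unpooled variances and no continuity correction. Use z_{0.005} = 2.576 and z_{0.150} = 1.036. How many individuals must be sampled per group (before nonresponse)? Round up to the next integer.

n = (z_{α/2} + z_β)² · [p₁(1−p₁) + p₂(1−p₂)] / (p₁ − p₂)²
  = (2.576 + 1.036)² · (0.39·0.61 + 0.61·0.39) / (-0.22)²
  = (3.612)² · (0.2379 + 0.2379) / 0.0484
  = 13.0465 · 0.4758 / 0.0484
  = 128.26
Design effect: 2.4 × 128.26 = 307.81.
Adjust for 65% response: 307.81 / 0.65 = 473.56.
Round up → n = 474 per group.

n = 474 per group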